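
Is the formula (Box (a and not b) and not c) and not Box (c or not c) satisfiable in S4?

1. (Box (a and not b) and not c) and not Box (c or not c), 0
2. Box (a and not b) and not c, 0   [and-rule on 1]
3. not Box (c or not c), 0   [and-rule on 1]
4. Box (a and not b), 0   [and-rule on 2]
5. not c, 0   [and-rule on 2]
6. a and not b, 0   [Box-rule on 4 via 0R0]
7. a, 0   [and-rule on 6]
8. not b, 0   [and-rule on 6]
9. not (c or not c), 1   [neg-Box-rule on 3: fresh world 1, 0R1]
10. not c, 1   [neg-or-rule on 9]
11. c, 1   [neg-or-rule on 9]
Accessibility: 0R0, 0R1, 1R1
Branch closes: c and not c both at 1.
All branches of the tableau close; one closing branch shown above.

No, unsatisfiable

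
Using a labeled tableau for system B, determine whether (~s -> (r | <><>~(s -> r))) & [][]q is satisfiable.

1. (~s -> (r | <><>~(s -> r))) & [][]q, w0
2. ~s -> (r | <><>~(s -> r)), w0
3. [][]q, w0
4. []q, w0
5. q, w0
6. r | <><>~(s -> r), w0
7. <><>~(s -> r), w0
8. <>~(s -> r), w1
9. []q, w1
10. q, w1
11. ~(s -> r), w2
12. s, w2
13. ~r, w2
14. q, w2
Accessibility: w0Rw0, w0Rw1, w1Rw0, w1Rw1, w1Rw2, w2Rw1, w2Rw2

Satisfiable (open branch found)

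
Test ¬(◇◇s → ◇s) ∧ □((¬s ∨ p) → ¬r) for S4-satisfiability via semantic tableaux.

1. ¬(◇◇s → ◇s) ∧ □((¬s ∨ p) → ¬r), w0
2. ¬(◇◇s → ◇s), w0   [∧-rule on 1]
3. □((¬s ∨ p) → ¬r), w0   [∧-rule on 1]
4. ◇◇s, w0   [¬→-rule on 2]
5. ¬◇s, w0   [¬→-rule on 2]
6. (¬s ∨ p) → ¬r, w0   [□-rule on 3 via w0Rw0]
7. ¬s, w0   [¬◇-rule on 5 via w0Rw0]
8. ¬r, w0   [→-rule on 6 (branches; this branch)]
9. ◇s, w1   [◇-rule on 4: fresh world w1, w0Rw1]
10. (¬s ∨ p) → ¬r, w1   [□-rule on 3 via w0Rw1]
11. ¬s, w1   [¬◇-rule on 5 via w0Rw1]
12. ¬r, w1   [→-rule on 10 (branches; this branch)]
13. s, w2   [◇-rule on 9: fresh world w2, w1Rw2]
14. (¬s ∨ p) → ¬r, w2   [□-rule on 3 via w0Rw2]
15. ¬s, w2   [¬◇-rule on 5 via w0Rw2]
Accessibility: w0Rw0, w0Rw1, w0Rw2, w1Rw1, w1Rw2, w2Rw2
Branch closes: s and ¬s both at w2.
(One branch shown.) All branches close.

Unsatisfiable (every branch closes)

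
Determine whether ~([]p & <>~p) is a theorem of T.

Valid in T

Tableau for the negation []p & <>~p:
1. []p & <>~p, u
2. []p, u
3. <>~p, u
4. p, u
5. ~p, v
6. p, v
Accessibility: uRu, uRv, vRv
Branch closes: p and ~p both at v.
Every branch of the negation's tableau closes; the branch above is one of them.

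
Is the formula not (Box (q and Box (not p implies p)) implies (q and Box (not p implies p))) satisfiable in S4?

1. not (Box (q and Box (not p implies p)) implies (q and Box (not p implies p))), u
2. Box (q and Box (not p implies p)), u
3. not (q and Box (not p implies p)), u
4. q and Box (not p implies p), u
5. q, u
6. Box (not p implies p), u
7. not p implies p, u
8. not Box (not p implies p), u
9. p, u
10. not (not p implies p), v
11. not p, v
12. q and Box (not p implies p), v
13. q, v
14. Box (not p implies p), v
15. not p implies p, v
16. p, v
Accessibility: uRu, uRv, vRv
Branch closes: p and not p both at v.
All branches of the tableau close; one closing branch shown above.

Unsatisfiable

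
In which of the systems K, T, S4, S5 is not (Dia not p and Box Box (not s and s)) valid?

K-tableau for the negation Dia not p and Box Box (not s and s):
1. Dia not p and Box Box (not s and s), 0
2. Dia not p, 0   [and-rule on 1]
3. Box Box (not s and s), 0   [and-rule on 1]
4. not p, 1   [Dia-rule on 2: fresh world 1, 0R1]
5. Box (not s and s), 1   [Box-rule on 3 via 0R1]
Accessibility: 0R1
Complete open branch: countermodel on a K-frame, so not valid in K.
T-tableau for the negation Dia not p and Box Box (not s and s):
1. Dia not p and Box Box (not s and s), 0
2. Dia not p, 0   [and-rule on 1]
3. Box Box (not s and s), 0   [and-rule on 1]
4. Box (not s and s), 0   [Box-rule on 3 via 0R0]
5. not s and s, 0   [Box-rule on 4 via 0R0]
6. not s, 0   [and-rule on 5]
7. s, 0   [and-rule on 5]
Accessibility: 0R0
Branch closes: s and not s both at 0.
Every branch closes (one shown): valid in T, hence also in S4, S5 (every theorem of T is a theorem of S4 and S5).

T, S4, S5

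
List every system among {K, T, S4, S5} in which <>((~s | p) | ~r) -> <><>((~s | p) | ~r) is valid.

T, S4, S5

T-tableau for the negation ~(<>((~s | p) | ~r) -> <><>((~s | p) | ~r)):
1. ~(<>((~s | p) | ~r) -> <><>((~s | p) | ~r)), 0
2. <>((~s | p) | ~r), 0
3. ~<><>((~s | p) | ~r), 0
4. ~<>((~s | p) | ~r), 0
5. ~((~s | p) | ~r), 0
6. ~(~s | p), 0
7. r, 0
8. s, 0
9. ~p, 0
10. (~s | p) | ~r, 1
11. ~<>((~s | p) | ~r), 1
12. ~((~s | p) | ~r), 1
13. ~(~s | p), 1
14. r, 1
15. s, 1
16. ~p, 1
17. ~s | p, 1
18. p, 1
Accessibility: 0R0, 0R1, 1R1
Branch closes: p and ~p both at 1.
Every branch closes (one shown): valid in T, hence also in S4, S5 (every theorem of T is a theorem of S4 and S5).
K-tableau for the negation ~(<>((~s | p) | ~r) -> <><>((~s | p) | ~r)):
1. ~(<>((~s | p) | ~r) -> <><>((~s | p) | ~r)), 0
2. <>((~s | p) | ~r), 0
3. ~<><>((~s | p) | ~r), 0
4. (~s | p) | ~r, 1
5. ~<>((~s | p) | ~r), 1
6. ~r, 1
Accessibility: 0R1
Complete open branch: countermodel on a K-frame, so not valid in K.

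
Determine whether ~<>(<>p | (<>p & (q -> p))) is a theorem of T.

Tableau for the negation <>(<>p | (<>p & (q -> p))):
1. <>(<>p | (<>p & (q -> p))), w0
2. <>p | (<>p & (q -> p)), w1   [<>-rule on 1: fresh world w1, w0Rw1]
3. <>p & (q -> p), w1   [|-rule on 2 (branches; this branch)]
4. <>p, w1   [&-rule on 3]
5. q -> p, w1   [&-rule on 3]
6. p, w1   [->-rule on 5 (branches; this branch)]
7. p, w2   [<>-rule on 4: fresh world w2, w1Rw2]
Accessibility: w0Rw0, w0Rw1, w1Rw1, w1Rw2, w2Rw2
The negation has an open branch (countermodel exists).

No, not valid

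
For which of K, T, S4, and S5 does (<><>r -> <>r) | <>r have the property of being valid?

S4, S5

T-tableau for the negation ~((<><>r -> <>r) | <>r):
1. ~((<><>r -> <>r) | <>r), 0
2. ~(<><>r -> <>r), 0   [~|-rule on 1]
3. ~<>r, 0   [~|-rule on 1]
4. <><>r, 0   [~->-rule on 2]
5. ~r, 0   [~<>-rule on 3 via 0R0]
6. <>r, 1   [<>-rule on 4: fresh world 1, 0R1]
7. ~r, 1   [~<>-rule on 3 via 0R1]
8. r, 2   [<>-rule on 6: fresh world 2, 1R2]
Accessibility: 0R0, 0R1, 1R1, 1R2, 2R2
Complete open branch: countermodel on a T-frame, so not valid in T, nor in K (the same frame is also a K-frame).
S4-tableau for the negation ~((<><>r -> <>r) | <>r):
1. ~((<><>r -> <>r) | <>r), 0
2. ~(<><>r -> <>r), 0   [~|-rule on 1]
3. ~<>r, 0   [~|-rule on 1]
4. <><>r, 0   [~->-rule on 2]
5. ~r, 0   [~<>-rule on 3 via 0R0]
6. <>r, 1   [<>-rule on 4: fresh world 1, 0R1]
7. ~r, 1   [~<>-rule on 3 via 0R1]
8. r, 2   [<>-rule on 6: fresh world 2, 1R2]
9. ~r, 2   [~<>-rule on 3 via 0R2]
Accessibility: 0R0, 0R1, 0R2, 1R1, 1R2, 2R2
Branch closes: r and ~r both at 2.
Every branch closes (one shown): valid in S4, hence also in S5 (every theorem of S4 is a theorem of S5).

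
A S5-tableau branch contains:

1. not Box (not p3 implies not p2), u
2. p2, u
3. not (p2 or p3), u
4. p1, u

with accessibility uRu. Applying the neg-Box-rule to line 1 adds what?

a fresh world v with uRv, and not (not p3 implies not p2) at v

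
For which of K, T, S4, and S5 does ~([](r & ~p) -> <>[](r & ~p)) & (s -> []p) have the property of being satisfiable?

T-tableau for the formula:
1. ~([](r & ~p) -> <>[](r & ~p)) & (s -> []p), w0
2. ~([](r & ~p) -> <>[](r & ~p)), w0
3. s -> []p, w0
4. [](r & ~p), w0
5. ~<>[](r & ~p), w0
6. r & ~p, w0
7. r, w0
8. ~p, w0
9. ~[](r & ~p), w0
10. ~s, w0
11. ~(r & ~p), w1
12. r & ~p, w1
13. r, w1
14. ~p, w1
15. ~[](r & ~p), w1
16. p, w1
Accessibility: w0Rw0, w0Rw1, w1Rw1
Branch closes: p and ~p both at w1.
Every branch closes (one shown): unsatisfiable in T, hence also in S4, S5 (every S4/S5-frame is a T-frame).
K-tableau for the formula:
1. ~([](r & ~p) -> <>[](r & ~p)) & (s -> []p), w0
2. ~([](r & ~p) -> <>[](r & ~p)), w0
3. s -> []p, w0
4. [](r & ~p), w0
5. ~<>[](r & ~p), w0
6. []p, w0
Complete open branch: satisfiable in K.

K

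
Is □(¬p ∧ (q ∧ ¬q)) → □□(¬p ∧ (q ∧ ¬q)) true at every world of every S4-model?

Valid in S4

Tableau for the negation ¬(□(¬p ∧ (q ∧ ¬q)) → □□(¬p ∧ (q ∧ ¬q))):
1. ¬(□(¬p ∧ (q ∧ ¬q)) → □□(¬p ∧ (q ∧ ¬q))), u
2. □(¬p ∧ (q ∧ ¬q)), u
3. ¬□□(¬p ∧ (q ∧ ¬q)), u
4. ¬p ∧ (q ∧ ¬q), u
5. ¬p, u
6. q ∧ ¬q, u
7. q, u
8. ¬q, u
Accessibility: uRu
Branch closes: q and ¬q both at u.
Every branch of the negation's tableau closes; the branch above is one of them.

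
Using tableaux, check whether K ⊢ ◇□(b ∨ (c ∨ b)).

Invalid (countermodel exists)

Tableau for the negation ¬◇□(b ∨ (c ∨ b)):
1. ¬◇□(b ∨ (c ∨ b)), 0
The negation has an open branch (countermodel exists).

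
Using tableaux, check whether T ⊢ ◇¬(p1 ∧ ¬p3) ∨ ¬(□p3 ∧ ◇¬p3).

Valid

Tableau for the negation ¬(◇¬(p1 ∧ ¬p3) ∨ ¬(□p3 ∧ ◇¬p3)):
1. ¬(◇¬(p1 ∧ ¬p3) ∨ ¬(□p3 ∧ ◇¬p3)), w0
2. ¬◇¬(p1 ∧ ¬p3), w0
3. □p3 ∧ ◇¬p3, w0
4. □p3, w0
5. ◇¬p3, w0
6. p1 ∧ ¬p3, w0
7. p1, w0
8. ¬p3, w0
9. p3, w0
Accessibility: w0Rw0
Branch closes: p3 and ¬p3 both at w0.
Every branch of the negation's tableau closes; the branch above is one of them.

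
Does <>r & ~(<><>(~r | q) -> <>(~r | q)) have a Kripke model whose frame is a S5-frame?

No, unsatisfiable

1. <>r & ~(<><>(~r | q) -> <>(~r | q)), 0
2. <>r, 0
3. ~(<><>(~r | q) -> <>(~r | q)), 0
4. <><>(~r | q), 0
5. ~<>(~r | q), 0
6. ~(~r | q), 0
7. r, 0
8. ~q, 0
9. r, 1
10. ~(~r | q), 1
11. ~q, 1
12. <>(~r | q), 2
13. ~(~r | q), 2
14. r, 2
15. ~q, 2
16. ~r | q, 3
17. ~(~r | q), 3
18. r, 3
19. ~q, 3
20. q, 3
Accessibility: 0R0, 0R1, 0R2, 0R3, 1R0, 1R1, 1R2, 1R3, 2R0, 2R1, 2R2, 2R3, 3R0, 3R1, 3R2, 3R3
Branch closes: q and ~q both at 3.
All branches of the tableau close; one closing branch shown above.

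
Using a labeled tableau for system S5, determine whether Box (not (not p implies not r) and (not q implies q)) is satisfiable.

Satisfiable

1. Box (not (not p implies not r) and (not q implies q)), u
2. not (not p implies not r) and (not q implies q), u
3. not (not p implies not r), u
4. not q implies q, u
5. not p, u
6. r, u
7. q, u
Accessibility: uRu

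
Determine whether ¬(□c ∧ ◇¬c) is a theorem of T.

Tableau for the negation □c ∧ ◇¬c:
1. □c ∧ ◇¬c, 0
2. □c, 0   [∧-rule on 1]
3. ◇¬c, 0   [∧-rule on 1]
4. c, 0   [□-rule on 2 via 0R0]
5. ¬c, 1   [◇-rule on 3: fresh world 1, 0R1]
6. c, 1   [□-rule on 2 via 0R1]
Accessibility: 0R0, 0R1, 1R1
Branch closes: c and ¬c both at 1.
Every branch of the negation's tableau closes; the branch above is one of them.

Yes, valid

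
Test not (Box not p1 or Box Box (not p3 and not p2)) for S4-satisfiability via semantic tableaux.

1. not (Box not p1 or Box Box (not p3 and not p2)), u
2. not Box not p1, u
3. not Box Box (not p3 and not p2), u
4. p1, v
5. not Box (not p3 and not p2), w
6. not (not p3 and not p2), x
7. p2, x
Accessibility: uRu, uRv, uRw, uRx, vRv, wRw, wRx, xRx

Yes, satisfiable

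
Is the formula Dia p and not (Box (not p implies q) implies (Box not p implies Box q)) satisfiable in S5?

1. Dia p and not (Box (not p implies q) implies (Box not p implies Box q)), 0
2. Dia p, 0
3. not (Box (not p implies q) implies (Box not p implies Box q)), 0
4. Box (not p implies q), 0
5. not (Box not p implies Box q), 0
6. Box not p, 0
7. not Box q, 0
8. not p implies q, 0
9. not p, 0
10. q, 0
11. p, 1
12. not p implies q, 1
13. not p, 1
Accessibility: 0R0, 0R1, 1R0, 1R1
Branch closes: p and not p both at 1.
Every branch closes; the branch above is one of them.

No, unsatisfiable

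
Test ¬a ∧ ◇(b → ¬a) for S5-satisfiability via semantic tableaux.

Satisfiable (open branch found)

1. ¬a ∧ ◇(b → ¬a), 0
2. ¬a, 0   [∧-rule on 1]
3. ◇(b → ¬a), 0   [∧-rule on 1]
4. b → ¬a, 1   [◇-rule on 3: fresh world 1, 0R1]
5. ¬a, 1   [→-rule on 4 (branches; this branch)]
Accessibility: 0R0, 0R1, 1R0, 1R1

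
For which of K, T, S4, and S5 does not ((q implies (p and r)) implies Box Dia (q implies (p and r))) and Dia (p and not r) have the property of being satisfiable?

K, T, S4

S4-tableau for the formula:
1. not ((q implies (p and r)) implies Box Dia (q implies (p and r))) and Dia (p and not r), w0
2. not ((q implies (p and r)) implies Box Dia (q implies (p and r))), w0
3. Dia (p and not r), w0
4. q implies (p and r), w0
5. not Box Dia (q implies (p and r)), w0
6. p and r, w0
7. p, w0
8. r, w0
9. p and not r, w1
10. p, w1
11. not r, w1
12. not Dia (q implies (p and r)), w2
13. not (q implies (p and r)), w2
14. q, w2
15. not (p and r), w2
16. not r, w2
Accessibility: w0Rw0, w0Rw1, w0Rw2, w1Rw1, w2Rw2
Complete open branch: satisfiable in S4, hence also in K, T (this S4-model is also a K-model and a T-model).
S5-tableau for the formula:
1. not ((q implies (p and r)) implies Box Dia (q implies (p and r))) and Dia (p and not r), w0
2. not ((q implies (p and r)) implies Box Dia (q implies (p and r))), w0
3. Dia (p and not r), w0
4. q implies (p and r), w0
5. not Box Dia (q implies (p and r)), w0
6. p and r, w0
7. p, w0
8. r, w0
9. p and not r, w1
10. p, w1
11. not r, w1
12. not Dia (q implies (p and r)), w2
13. not (q implies (p and r)), w0
14. q, w0
15. not (p and r), w0
16. not (q implies (p and r)), w1
17. q, w1
18. not (p and r), w1
19. not (q implies (p and r)), w2
20. q, w2
21. not (p and r), w2
22. not r, w0
Accessibility: w0Rw0, w0Rw1, w0Rw2, w1Rw0, w1Rw1, w1Rw2, w2Rw0, w2Rw1, w2Rw2
Branch closes: r and not r both at w0.
Every branch closes (one shown): unsatisfiable in S5.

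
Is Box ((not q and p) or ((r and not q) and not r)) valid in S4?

Tableau for the negation not Box ((not q and p) or ((r and not q) and not r)):
1. not Box ((not q and p) or ((r and not q) and not r)), w0
2. not ((not q and p) or ((r and not q) and not r)), w1
3. not (not q and p), w1
4. not ((r and not q) and not r), w1
5. not p, w1
6. r, w1
Accessibility: w0Rw0, w0Rw1, w1Rw1
The negation has an open branch (countermodel exists).

Not valid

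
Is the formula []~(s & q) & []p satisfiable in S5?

1. []~(s & q) & []p, w0
2. []~(s & q), w0
3. []p, w0
4. ~(s & q), w0
5. p, w0
6. ~q, w0
Accessibility: w0Rw0

Yes, satisfiable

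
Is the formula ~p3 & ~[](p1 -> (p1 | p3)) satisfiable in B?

No, unsatisfiable

1. ~p3 & ~[](p1 -> (p1 | p3)), 0
2. ~p3, 0   [&-rule on 1]
3. ~[](p1 -> (p1 | p3)), 0   [&-rule on 1]
4. ~(p1 -> (p1 | p3)), 1   [~[]-rule on 3: fresh world 1, 0R1]
5. p1, 1   [~->-rule on 4]
6. ~(p1 | p3), 1   [~->-rule on 4]
7. ~p1, 1   [~|-rule on 6]
8. ~p3, 1   [~|-rule on 6]
Accessibility: 0R0, 0R1, 1R0, 1R1
Branch closes: p1 and ~p1 both at 1.
Every branch closes; the branch above is one of them.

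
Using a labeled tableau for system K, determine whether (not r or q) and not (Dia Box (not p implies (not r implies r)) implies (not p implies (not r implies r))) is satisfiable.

1. (not r or q) and not (Dia Box (not p implies (not r implies r)) implies (not p implies (not r implies r))), 0
2. not r or q, 0
3. not (Dia Box (not p implies (not r implies r)) implies (not p implies (not r implies r))), 0
4. Dia Box (not p implies (not r implies r)), 0
5. not (not p implies (not r implies r)), 0
6. not p, 0
7. not (not r implies r), 0
8. not r, 0
9. q, 0
10. Box (not p implies (not r implies r)), 1
Accessibility: 0R1

Satisfiable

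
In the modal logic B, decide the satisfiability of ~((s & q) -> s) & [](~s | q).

1. ~((s & q) -> s) & [](~s | q), 0
2. ~((s & q) -> s), 0
3. [](~s | q), 0
4. s & q, 0
5. ~s, 0
6. s, 0
7. q, 0
Accessibility: 0R0
Branch closes: s and ~s both at 0.
Every branch closes; the branch above is one of them.

Unsatisfiable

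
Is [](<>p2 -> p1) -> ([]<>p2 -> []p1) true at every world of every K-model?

Valid

Tableau for the negation ~([](<>p2 -> p1) -> ([]<>p2 -> []p1)):
1. ~([](<>p2 -> p1) -> ([]<>p2 -> []p1)), 0
2. [](<>p2 -> p1), 0   [~->-rule on 1]
3. ~([]<>p2 -> []p1), 0   [~->-rule on 1]
4. []<>p2, 0   [~->-rule on 3]
5. ~[]p1, 0   [~->-rule on 3]
6. ~p1, 1   [~[]-rule on 5: fresh world 1, 0R1]
7. <>p2 -> p1, 1   [[]-rule on 2 via 0R1]
8. <>p2, 1   [[]-rule on 4 via 0R1]
9. ~<>p2, 1   [->-rule on 7 (branches; this branch)]
10. p2, 2   [<>-rule on 8: fresh world 2, 1R2]
11. ~p2, 2   [~<>-rule on 9 via 1R2]
Accessibility: 0R1, 1R2
Branch closes: p2 and ~p2 both at 2.
Every branch of the negation's tableau closes; the branch above is one of them.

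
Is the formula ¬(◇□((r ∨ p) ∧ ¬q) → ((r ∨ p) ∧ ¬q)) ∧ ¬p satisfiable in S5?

1. ¬(◇□((r ∨ p) ∧ ¬q) → ((r ∨ p) ∧ ¬q)) ∧ ¬p, w0
2. ¬(◇□((r ∨ p) ∧ ¬q) → ((r ∨ p) ∧ ¬q)), w0
3. ¬p, w0
4. ◇□((r ∨ p) ∧ ¬q), w0
5. ¬((r ∨ p) ∧ ¬q), w0
6. ¬(r ∨ p), w0
7. ¬r, w0
8. □((r ∨ p) ∧ ¬q), w1
9. (r ∨ p) ∧ ¬q, w0
10. r ∨ p, w0
11. ¬q, w0
12. (r ∨ p) ∧ ¬q, w1
13. r ∨ p, w1
14. ¬q, w1
15. p, w0
Accessibility: w0Rw0, w0Rw1, w1Rw0, w1Rw1
Branch closes: p and ¬p both at w0.
Every branch closes; the branch above is one of them.

Unsatisfiable (every branch closes)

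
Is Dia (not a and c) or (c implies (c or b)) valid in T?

Yes, valid

Tableau for the negation not (Dia (not a and c) or (c implies (c or b))):
1. not (Dia (not a and c) or (c implies (c or b))), u
2. not Dia (not a and c), u
3. not (c implies (c or b)), u
4. c, u
5. not (c or b), u
6. not c, u
7. not b, u
Accessibility: uRu
Branch closes: c and not c both at u.
Every branch of the negation's tableau closes; the branch above is one of them.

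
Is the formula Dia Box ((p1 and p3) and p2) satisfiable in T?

Yes, satisfiable

1. Dia Box ((p1 and p3) and p2), 0
2. Box ((p1 and p3) and p2), 1   [Dia-rule on 1: fresh world 1, 0R1]
3. (p1 and p3) and p2, 1   [Box-rule on 2 via 1R1]
4. p1 and p3, 1   [and-rule on 3]
5. p2, 1   [and-rule on 3]
6. p1, 1   [and-rule on 4]
7. p3, 1   [and-rule on 4]
Accessibility: 0R0, 0R1, 1R1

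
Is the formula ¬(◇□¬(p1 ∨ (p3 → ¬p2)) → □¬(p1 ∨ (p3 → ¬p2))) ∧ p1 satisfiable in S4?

1. ¬(◇□¬(p1 ∨ (p3 → ¬p2)) → □¬(p1 ∨ (p3 → ¬p2))) ∧ p1, u
2. ¬(◇□¬(p1 ∨ (p3 → ¬p2)) → □¬(p1 ∨ (p3 → ¬p2))), u
3. p1, u
4. ◇□¬(p1 ∨ (p3 → ¬p2)), u
5. ¬□¬(p1 ∨ (p3 → ¬p2)), u
6. □¬(p1 ∨ (p3 → ¬p2)), v
7. ¬(p1 ∨ (p3 → ¬p2)), v
8. ¬p1, v
9. ¬(p3 → ¬p2), v
10. p3, v
11. p2, v
12. p1 ∨ (p3 → ¬p2), w
13. p3 → ¬p2, w
14. ¬p2, w
Accessibility: uRu, uRv, uRw, vRv, wRw

Satisfiable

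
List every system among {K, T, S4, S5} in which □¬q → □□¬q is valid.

S4-tableau for the negation ¬(□¬q → □□¬q):
1. ¬(□¬q → □□¬q), w0
2. □¬q, w0
3. ¬□□¬q, w0
4. ¬q, w0
5. ¬□¬q, w1
6. ¬q, w1
7. q, w2
8. ¬q, w2
Accessibility: w0Rw0, w0Rw1, w0Rw2, w1Rw1, w1Rw2, w2Rw2
Branch closes: q and ¬q both at w2.
Every branch closes (one shown): valid in S4, hence also in S5 (every theorem of S4 is a theorem of S5).
T-tableau for the negation ¬(□¬q → □□¬q):
1. ¬(□¬q → □□¬q), w0
2. □¬q, w0
3. ¬□□¬q, w0
4. ¬q, w0
5. ¬□¬q, w1
6. ¬q, w1
7. q, w2
Accessibility: w0Rw0, w0Rw1, w1Rw1, w1Rw2, w2Rw2
Complete open branch: countermodel on a T-frame, so not valid in T, nor in K (the same frame is also a K-frame).

S4, S5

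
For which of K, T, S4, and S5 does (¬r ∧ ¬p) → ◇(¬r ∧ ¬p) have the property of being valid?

T-tableau for the negation ¬((¬r ∧ ¬p) → ◇(¬r ∧ ¬p)):
1. ¬((¬r ∧ ¬p) → ◇(¬r ∧ ¬p)), u
2. ¬r ∧ ¬p, u   [¬→-rule on 1]
3. ¬◇(¬r ∧ ¬p), u   [¬→-rule on 1]
4. ¬r, u   [∧-rule on 2]
5. ¬p, u   [∧-rule on 2]
6. ¬(¬r ∧ ¬p), u   [¬◇-rule on 3 via uRu]
7. p, u   [¬∧-rule on 6 (branches; this branch)]
Accessibility: uRu
Branch closes: p and ¬p both at u.
Every branch closes (one shown): valid in T, hence also in S4, S5 (every theorem of T is a theorem of S4 and S5).
K-tableau for the negation ¬((¬r ∧ ¬p) → ◇(¬r ∧ ¬p)):
1. ¬((¬r ∧ ¬p) → ◇(¬r ∧ ¬p)), u
2. ¬r ∧ ¬p, u   [¬→-rule on 1]
3. ¬◇(¬r ∧ ¬p), u   [¬→-rule on 1]
4. ¬r, u   [∧-rule on 2]
5. ¬p, u   [∧-rule on 2]
Complete open branch: countermodel on a K-frame, so not valid in K.

T, S4, S5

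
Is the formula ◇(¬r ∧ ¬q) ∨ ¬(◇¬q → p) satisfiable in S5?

1. ◇(¬r ∧ ¬q) ∨ ¬(◇¬q → p), w0
2. ¬(◇¬q → p), w0   [∨-rule on 1 (branches; this branch)]
3. ◇¬q, w0   [¬→-rule on 2]
4. ¬p, w0   [¬→-rule on 2]
5. ¬q, w1   [◇-rule on 3: fresh world w1, w0Rw1]
Accessibility: w0Rw0, w0Rw1, w1Rw0, w1Rw1

Yes, satisfiable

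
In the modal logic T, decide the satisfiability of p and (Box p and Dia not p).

1. p and (Box p and Dia not p), 0
2. p, 0   [and-rule on 1]
3. Box p and Dia not p, 0   [and-rule on 1]
4. Box p, 0   [and-rule on 3]
5. Dia not p, 0   [and-rule on 3]
6. not p, 1   [Dia-rule on 5: fresh world 1, 0R1]
7. p, 1   [Box-rule on 4 via 0R1]
Accessibility: 0R0, 0R1, 1R1
Branch closes: p and not p both at 1.
All branches of the tableau close; one closing branch shown above.

Unsatisfiable (every branch closes)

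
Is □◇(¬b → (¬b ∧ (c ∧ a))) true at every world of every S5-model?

No, not valid

Tableau for the negation ¬□◇(¬b → (¬b ∧ (c ∧ a))):
1. ¬□◇(¬b → (¬b ∧ (c ∧ a))), u
2. ¬◇(¬b → (¬b ∧ (c ∧ a))), v
3. ¬(¬b → (¬b ∧ (c ∧ a))), u
4. ¬b, u
5. ¬(¬b ∧ (c ∧ a)), u
6. ¬(¬b → (¬b ∧ (c ∧ a))), v
7. ¬b, v
8. ¬(¬b ∧ (c ∧ a)), v
9. ¬(c ∧ a), u
10. ¬(c ∧ a), v
11. ¬a, u
12. ¬a, v
Accessibility: uRu, uRv, vRu, vRv
The negation has an open branch (countermodel exists).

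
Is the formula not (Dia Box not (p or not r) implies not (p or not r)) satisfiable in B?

No, unsatisfiable

1. not (Dia Box not (p or not r) implies not (p or not r)), w0
2. Dia Box not (p or not r), w0
3. p or not r, w0
4. not r, w0
5. Box not (p or not r), w1
6. not (p or not r), w0
7. not p, w0
8. r, w0
Accessibility: w0Rw0, w0Rw1, w1Rw0, w1Rw1
Branch closes: r and not r both at w0.
(One branch shown.) All branches close.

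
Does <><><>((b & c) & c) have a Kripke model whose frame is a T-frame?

1. <><><>((b & c) & c), 0
2. <><>((b & c) & c), 1
3. <>((b & c) & c), 2
4. (b & c) & c, 3
5. b & c, 3
6. c, 3
7. b, 3
Accessibility: 0R0, 0R1, 1R1, 1R2, 2R2, 2R3, 3R3

Yes, satisfiable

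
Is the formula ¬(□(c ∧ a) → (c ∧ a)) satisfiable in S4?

Unsatisfiable

1. ¬(□(c ∧ a) → (c ∧ a)), w0
2. □(c ∧ a), w0
3. ¬(c ∧ a), w0
4. c ∧ a, w0
5. c, w0
6. a, w0
7. ¬a, w0
Accessibility: w0Rw0
Branch closes: a and ¬a both at w0.
All branches of the tableau close; one closing branch shown above.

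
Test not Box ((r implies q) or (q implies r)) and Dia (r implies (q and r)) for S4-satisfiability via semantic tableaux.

Unsatisfiable

1. not Box ((r implies q) or (q implies r)) and Dia (r implies (q and r)), u
2. not Box ((r implies q) or (q implies r)), u
3. Dia (r implies (q and r)), u
4. not ((r implies q) or (q implies r)), v
5. not (r implies q), v
6. not (q implies r), v
7. r, v
8. not q, v
9. q, v
10. not r, v
Accessibility: uRu, uRv, vRv
Branch closes: q and not q both at v.
All branches of the tableau close; one closing branch shown above.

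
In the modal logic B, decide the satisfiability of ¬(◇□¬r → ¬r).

No, unsatisfiable

1. ¬(◇□¬r → ¬r), w0
2. ◇□¬r, w0
3. r, w0
4. □¬r, w1
5. ¬r, w0
Accessibility: w0Rw0, w0Rw1, w1Rw0, w1Rw1
Branch closes: r and ¬r both at w0.
(One branch shown.) All branches close.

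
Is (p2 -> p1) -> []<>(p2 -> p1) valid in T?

Invalid (countermodel exists)

Tableau for the negation ~((p2 -> p1) -> []<>(p2 -> p1)):
1. ~((p2 -> p1) -> []<>(p2 -> p1)), 0
2. p2 -> p1, 0
3. ~[]<>(p2 -> p1), 0
4. p1, 0
5. ~<>(p2 -> p1), 1
6. ~(p2 -> p1), 1
7. p2, 1
8. ~p1, 1
Accessibility: 0R0, 0R1, 1R1
The negation has an open branch (countermodel exists).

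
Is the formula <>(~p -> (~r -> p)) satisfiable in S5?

Satisfiable

1. <>(~p -> (~r -> p)), u
2. ~p -> (~r -> p), v
3. ~r -> p, v
4. p, v
Accessibility: uRu, uRv, vRu, vRv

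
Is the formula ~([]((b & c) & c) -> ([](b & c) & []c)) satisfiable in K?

1. ~([]((b & c) & c) -> ([](b & c) & []c)), 0
2. []((b & c) & c), 0
3. ~([](b & c) & []c), 0
4. ~[](b & c), 0
5. ~(b & c), 1
6. (b & c) & c, 1
7. b & c, 1
8. c, 1
9. b, 1
10. ~c, 1
Accessibility: 0R1
Branch closes: c and ~c both at 1.
All branches of the tableau close; one closing branch shown above.

Unsatisfiable (every branch closes)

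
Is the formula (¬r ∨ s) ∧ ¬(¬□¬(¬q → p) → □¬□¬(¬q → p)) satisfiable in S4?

1. (¬r ∨ s) ∧ ¬(¬□¬(¬q → p) → □¬□¬(¬q → p)), u
2. ¬r ∨ s, u
3. ¬(¬□¬(¬q → p) → □¬□¬(¬q → p)), u
4. ¬□¬(¬q → p), u
5. ¬□¬□¬(¬q → p), u
6. s, u
7. ¬q → p, v
8. p, v
9. □¬(¬q → p), w
10. ¬(¬q → p), w
11. ¬q, w
12. ¬p, w
Accessibility: uRu, uRv, uRw, vRv, wRw

Satisfiable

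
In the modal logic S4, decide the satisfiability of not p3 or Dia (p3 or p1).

1. not p3 or Dia (p3 or p1), w0
2. Dia (p3 or p1), w0   [or-rule on 1 (branches; this branch)]
3. p3 or p1, w1   [Dia-rule on 2: fresh world w1, w0Rw1]
4. p1, w1   [or-rule on 3 (branches; this branch)]
Accessibility: w0Rw0, w0Rw1, w1Rw1

Satisfiable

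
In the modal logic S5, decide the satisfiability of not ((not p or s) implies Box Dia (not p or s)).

1. not ((not p or s) implies Box Dia (not p or s)), u
2. not p or s, u   [neg-implies-rule on 1]
3. not Box Dia (not p or s), u   [neg-implies-rule on 1]
4. s, u   [or-rule on 2 (branches; this branch)]
5. not Dia (not p or s), v   [neg-Box-rule on 3: fresh world v, uRv]
6. not (not p or s), u   [neg-Dia-rule on 5 via vRu]
7. p, u   [neg-or-rule on 6]
8. not s, u   [neg-or-rule on 6]
Accessibility: uRu, uRv, vRu, vRv
Branch closes: s and not s both at u.
Every branch closes; the branch above is one of them.

Unsatisfiable (every branch closes)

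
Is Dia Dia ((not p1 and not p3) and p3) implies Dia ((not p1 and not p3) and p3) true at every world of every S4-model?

Valid in S4

Tableau for the negation not (Dia Dia ((not p1 and not p3) and p3) implies Dia ((not p1 and not p3) and p3)):
1. not (Dia Dia ((not p1 and not p3) and p3) implies Dia ((not p1 and not p3) and p3)), 0
2. Dia Dia ((not p1 and not p3) and p3), 0
3. not Dia ((not p1 and not p3) and p3), 0
4. not ((not p1 and not p3) and p3), 0
5. not (not p1 and not p3), 0
6. p3, 0
7. Dia ((not p1 and not p3) and p3), 1
8. not ((not p1 and not p3) and p3), 1
9. not (not p1 and not p3), 1
10. p3, 1
11. (not p1 and not p3) and p3, 2
12. not p1 and not p3, 2
13. p3, 2
14. not p1, 2
15. not p3, 2
Accessibility: 0R0, 0R1, 0R2, 1R1, 1R2, 2R2
Branch closes: p3 and not p3 both at 2.
All branches of the negation close; one closing branch shown above.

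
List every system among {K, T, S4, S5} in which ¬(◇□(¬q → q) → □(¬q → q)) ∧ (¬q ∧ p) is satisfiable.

S5-tableau for the formula:
1. ¬(◇□(¬q → q) → □(¬q → q)) ∧ (¬q ∧ p), w0
2. ¬(◇□(¬q → q) → □(¬q → q)), w0
3. ¬q ∧ p, w0
4. ◇□(¬q → q), w0
5. ¬□(¬q → q), w0
6. ¬q, w0
7. p, w0
8. □(¬q → q), w1
9. ¬q → q, w0
10. ¬q → q, w1
11. q, w0
Accessibility: w0Rw0, w0Rw1, w1Rw0, w1Rw1
Branch closes: q and ¬q both at w0.
Every branch closes (one shown): unsatisfiable in S5.
S4-tableau for the formula:
1. ¬(◇□(¬q → q) → □(¬q → q)) ∧ (¬q ∧ p), w0
2. ¬(◇□(¬q → q) → □(¬q → q)), w0
3. ¬q ∧ p, w0
4. ◇□(¬q → q), w0
5. ¬□(¬q → q), w0
6. ¬q, w0
7. p, w0
8. □(¬q → q), w1
9. ¬q → q, w1
10. q, w1
11. ¬(¬q → q), w2
12. ¬q, w2
Accessibility: w0Rw0, w0Rw1, w0Rw2, w1Rw1, w2Rw2
Complete open branch: satisfiable in S4, hence also in K, T (this S4-model is also a K-model and a T-model).

K, T, S4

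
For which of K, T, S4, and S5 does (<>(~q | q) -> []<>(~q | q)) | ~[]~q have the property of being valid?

T, S4, S5

T-tableau for the negation ~((<>(~q | q) -> []<>(~q | q)) | ~[]~q):
1. ~((<>(~q | q) -> []<>(~q | q)) | ~[]~q), 0
2. ~(<>(~q | q) -> []<>(~q | q)), 0
3. []~q, 0
4. <>(~q | q), 0
5. ~[]<>(~q | q), 0
6. ~q, 0
7. ~q | q, 1
8. ~q, 1
9. ~<>(~q | q), 2
10. ~q, 2
11. ~(~q | q), 2
12. q, 2
Accessibility: 0R0, 0R1, 0R2, 1R1, 2R2
Branch closes: q and ~q both at 2.
Every branch closes (one shown): valid in T, hence also in S4, S5 (every theorem of T is a theorem of S4 and S5).
K-tableau for the negation ~((<>(~q | q) -> []<>(~q | q)) | ~[]~q):
1. ~((<>(~q | q) -> []<>(~q | q)) | ~[]~q), 0
2. ~(<>(~q | q) -> []<>(~q | q)), 0
3. []~q, 0
4. <>(~q | q), 0
5. ~[]<>(~q | q), 0
6. ~q | q, 1
7. ~q, 1
8. ~<>(~q | q), 2
9. ~q, 2
Accessibility: 0R1, 0R2
Complete open branch: countermodel on a K-frame, so not valid in K.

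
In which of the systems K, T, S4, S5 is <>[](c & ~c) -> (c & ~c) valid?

T, S4, S5

K-tableau for the negation ~(<>[](c & ~c) -> (c & ~c)):
1. ~(<>[](c & ~c) -> (c & ~c)), w0
2. <>[](c & ~c), w0
3. ~(c & ~c), w0
4. c, w0
5. [](c & ~c), w1
Accessibility: w0Rw1
Complete open branch: countermodel on a K-frame, so not valid in K.
T-tableau for the negation ~(<>[](c & ~c) -> (c & ~c)):
1. ~(<>[](c & ~c) -> (c & ~c)), w0
2. <>[](c & ~c), w0
3. ~(c & ~c), w0
4. c, w0
5. [](c & ~c), w1
6. c & ~c, w1
7. c, w1
8. ~c, w1
Accessibility: w0Rw0, w0Rw1, w1Rw1
Branch closes: c and ~c both at w1.
Every branch closes (one shown): valid in T, hence also in S4, S5 (every theorem of T is a theorem of S4 and S5).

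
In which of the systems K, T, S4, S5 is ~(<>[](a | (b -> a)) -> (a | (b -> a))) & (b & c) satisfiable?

S4-tableau for the formula:
1. ~(<>[](a | (b -> a)) -> (a | (b -> a))) & (b & c), 0
2. ~(<>[](a | (b -> a)) -> (a | (b -> a))), 0
3. b & c, 0
4. <>[](a | (b -> a)), 0
5. ~(a | (b -> a)), 0
6. b, 0
7. c, 0
8. ~a, 0
9. ~(b -> a), 0
10. [](a | (b -> a)), 1
11. a | (b -> a), 1
12. b -> a, 1
13. a, 1
Accessibility: 0R0, 0R1, 1R1
Complete open branch: satisfiable in S4, hence also in K, T (this S4-model is also a K-model and a T-model).
S5-tableau for the formula:
1. ~(<>[](a | (b -> a)) -> (a | (b -> a))) & (b & c), 0
2. ~(<>[](a | (b -> a)) -> (a | (b -> a))), 0
3. b & c, 0
4. <>[](a | (b -> a)), 0
5. ~(a | (b -> a)), 0
6. b, 0
7. c, 0
8. ~a, 0
9. ~(b -> a), 0
10. [](a | (b -> a)), 1
11. a | (b -> a), 0
12. a | (b -> a), 1
13. b -> a, 0
14. b -> a, 1
15. a, 0
Accessibility: 0R0, 0R1, 1R0, 1R1
Branch closes: a and ~a both at 0.
Every branch closes (one shown): unsatisfiable in S5.

K, T, S4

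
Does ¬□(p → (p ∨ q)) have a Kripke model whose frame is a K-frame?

1. ¬□(p → (p ∨ q)), u
2. ¬(p → (p ∨ q)), v
3. p, v
4. ¬(p ∨ q), v
5. ¬p, v
6. ¬q, v
Accessibility: uRv
Branch closes: p and ¬p both at v.
(One branch shown.) All branches close.

Unsatisfiable (every branch closes)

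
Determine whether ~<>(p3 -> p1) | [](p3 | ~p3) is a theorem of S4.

Yes, valid

Tableau for the negation ~(~<>(p3 -> p1) | [](p3 | ~p3)):
1. ~(~<>(p3 -> p1) | [](p3 | ~p3)), w0
2. <>(p3 -> p1), w0
3. ~[](p3 | ~p3), w0
4. p3 -> p1, w1
5. p1, w1
6. ~(p3 | ~p3), w2
7. ~p3, w2
8. p3, w2
Accessibility: w0Rw0, w0Rw1, w0Rw2, w1Rw1, w2Rw2
Branch closes: p3 and ~p3 both at w2.
Every branch of the negation's tableau closes; the branch above is one of them.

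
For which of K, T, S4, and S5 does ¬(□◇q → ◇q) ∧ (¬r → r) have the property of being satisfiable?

K

T-tableau for the formula:
1. ¬(□◇q → ◇q) ∧ (¬r → r), 0
2. ¬(□◇q → ◇q), 0
3. ¬r → r, 0
4. □◇q, 0
5. ¬◇q, 0
6. ◇q, 0
7. ¬q, 0
8. r, 0
9. q, 1
10. ◇q, 1
11. ¬q, 1
Accessibility: 0R0, 0R1, 1R1
Branch closes: q and ¬q both at 1.
Every branch closes (one shown): unsatisfiable in T, hence also in S4, S5 (every S4/S5-frame is a T-frame).
K-tableau for the formula:
1. ¬(□◇q → ◇q) ∧ (¬r → r), 0
2. ¬(□◇q → ◇q), 0
3. ¬r → r, 0
4. □◇q, 0
5. ¬◇q, 0
6. r, 0
Complete open branch: satisfiable in K.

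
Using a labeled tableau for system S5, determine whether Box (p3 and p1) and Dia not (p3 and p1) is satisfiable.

1. Box (p3 and p1) and Dia not (p3 and p1), 0
2. Box (p3 and p1), 0
3. Dia not (p3 and p1), 0
4. p3 and p1, 0
5. p3, 0
6. p1, 0
7. not (p3 and p1), 1
8. p3 and p1, 1
9. p3, 1
10. p1, 1
11. not p1, 1
Accessibility: 0R0, 0R1, 1R0, 1R1
Branch closes: p1 and not p1 both at 1.
Every branch closes; the branch above is one of them.

Unsatisfiable (every branch closes)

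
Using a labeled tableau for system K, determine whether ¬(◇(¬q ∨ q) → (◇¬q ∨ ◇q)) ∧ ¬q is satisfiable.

1. ¬(◇(¬q ∨ q) → (◇¬q ∨ ◇q)) ∧ ¬q, w0
2. ¬(◇(¬q ∨ q) → (◇¬q ∨ ◇q)), w0
3. ¬q, w0
4. ◇(¬q ∨ q), w0
5. ¬(◇¬q ∨ ◇q), w0
6. ¬◇¬q, w0
7. ¬◇q, w0
8. ¬q ∨ q, w1
9. q, w1
10. ¬q, w1
Accessibility: w0Rw1
Branch closes: q and ¬q both at w1.
(One branch shown.) All branches close.

Unsatisfiable (every branch closes)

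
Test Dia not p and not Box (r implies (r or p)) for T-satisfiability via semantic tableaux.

1. Dia not p and not Box (r implies (r or p)), u
2. Dia not p, u   [and-rule on 1]
3. not Box (r implies (r or p)), u   [and-rule on 1]
4. not p, v   [Dia-rule on 2: fresh world v, uRv]
5. not (r implies (r or p)), w   [neg-Box-rule on 3: fresh world w, uRw]
6. r, w   [neg-implies-rule on 5]
7. not (r or p), w   [neg-implies-rule on 5]
8. not r, w   [neg-or-rule on 7]
9. not p, w   [neg-or-rule on 7]
Accessibility: uRu, uRv, uRw, vRv, wRw
Branch closes: r and not r both at w.
All branches of the tableau close; one closing branch shown above.

No, unsatisfiable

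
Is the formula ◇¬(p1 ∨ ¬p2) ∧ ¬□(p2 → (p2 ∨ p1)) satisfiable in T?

Unsatisfiable

1. ◇¬(p1 ∨ ¬p2) ∧ ¬□(p2 → (p2 ∨ p1)), 0
2. ◇¬(p1 ∨ ¬p2), 0
3. ¬□(p2 → (p2 ∨ p1)), 0
4. ¬(p1 ∨ ¬p2), 1
5. ¬p1, 1
6. p2, 1
7. ¬(p2 → (p2 ∨ p1)), 2
8. p2, 2
9. ¬(p2 ∨ p1), 2
10. ¬p2, 2
11. ¬p1, 2
Accessibility: 0R0, 0R1, 0R2, 1R1, 2R2
Branch closes: p2 and ¬p2 both at 2.
All branches of the tableau close; one closing branch shown above.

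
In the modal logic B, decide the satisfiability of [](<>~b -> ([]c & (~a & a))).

Satisfiable (open branch found)

1. [](<>~b -> ([]c & (~a & a))), w0
2. <>~b -> ([]c & (~a & a)), w0
3. ~<>~b, w0
4. b, w0
Accessibility: w0Rw0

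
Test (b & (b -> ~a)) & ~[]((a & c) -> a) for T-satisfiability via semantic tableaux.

No, unsatisfiable

1. (b & (b -> ~a)) & ~[]((a & c) -> a), u
2. b & (b -> ~a), u
3. ~[]((a & c) -> a), u
4. b, u
5. b -> ~a, u
6. ~a, u
7. ~((a & c) -> a), v
8. a & c, v
9. ~a, v
10. a, v
11. c, v
Accessibility: uRu, uRv, vRv
Branch closes: a and ~a both at v.
Every branch closes; the branch above is one of them.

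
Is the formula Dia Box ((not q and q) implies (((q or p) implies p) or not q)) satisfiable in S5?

Satisfiable

1. Dia Box ((not q and q) implies (((q or p) implies p) or not q)), w0
2. Box ((not q and q) implies (((q or p) implies p) or not q)), w1   [Dia-rule on 1: fresh world w1, w0Rw1]
3. (not q and q) implies (((q or p) implies p) or not q), w0   [Box-rule on 2 via w1Rw0]
4. (not q and q) implies (((q or p) implies p) or not q), w1   [Box-rule on 2 via w1Rw1]
5. ((q or p) implies p) or not q, w0   [implies-rule on 3 (branches; this branch)]
6. ((q or p) implies p) or not q, w1   [implies-rule on 4 (branches; this branch)]
7. not q, w0   [or-rule on 5 (branches; this branch)]
8. not q, w1   [or-rule on 6 (branches; this branch)]
Accessibility: w0Rw0, w0Rw1, w1Rw0, w1Rw1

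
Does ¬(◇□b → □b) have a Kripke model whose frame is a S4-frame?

1. ¬(◇□b → □b), w0
2. ◇□b, w0   [¬→-rule on 1]
3. ¬□b, w0   [¬→-rule on 1]
4. □b, w1   [◇-rule on 2: fresh world w1, w0Rw1]
5. b, w1   [□-rule on 4 via w1Rw1]
6. ¬b, w2   [¬□-rule on 3: fresh world w2, w0Rw2]
Accessibility: w0Rw0, w0Rw1, w0Rw2, w1Rw1, w2Rw2

Yes, satisfiable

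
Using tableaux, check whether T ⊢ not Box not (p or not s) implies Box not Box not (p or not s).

No, not valid

Tableau for the negation not (not Box not (p or not s) implies Box not Box not (p or not s)):
1. not (not Box not (p or not s) implies Box not Box not (p or not s)), 0
2. not Box not (p or not s), 0
3. not Box not Box not (p or not s), 0
4. p or not s, 1
5. not s, 1
6. Box not (p or not s), 2
7. not (p or not s), 2
8. not p, 2
9. s, 2
Accessibility: 0R0, 0R1, 0R2, 1R1, 2R2
The negation has an open branch (countermodel exists).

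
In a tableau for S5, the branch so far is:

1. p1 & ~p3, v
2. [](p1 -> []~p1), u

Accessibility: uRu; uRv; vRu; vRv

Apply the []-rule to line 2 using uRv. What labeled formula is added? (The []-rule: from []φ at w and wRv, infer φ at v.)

p1 -> []~p1, v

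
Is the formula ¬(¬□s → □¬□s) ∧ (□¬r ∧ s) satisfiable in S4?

1. ¬(¬□s → □¬□s) ∧ (□¬r ∧ s), 0
2. ¬(¬□s → □¬□s), 0
3. □¬r ∧ s, 0
4. ¬□s, 0
5. ¬□¬□s, 0
6. □¬r, 0
7. s, 0
8. ¬r, 0
9. ¬s, 1
10. ¬r, 1
11. □s, 2
12. ¬r, 2
13. s, 2
Accessibility: 0R0, 0R1, 0R2, 1R1, 2R2

Satisfiable (open branch found)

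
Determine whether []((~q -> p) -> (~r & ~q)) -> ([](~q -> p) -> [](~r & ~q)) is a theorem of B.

Yes, valid

Tableau for the negation ~([]((~q -> p) -> (~r & ~q)) -> ([](~q -> p) -> [](~r & ~q))):
1. ~([]((~q -> p) -> (~r & ~q)) -> ([](~q -> p) -> [](~r & ~q))), u
2. []((~q -> p) -> (~r & ~q)), u
3. ~([](~q -> p) -> [](~r & ~q)), u
4. [](~q -> p), u
5. ~[](~r & ~q), u
6. (~q -> p) -> (~r & ~q), u
7. ~q -> p, u
8. ~r & ~q, u
9. ~r, u
10. ~q, u
11. p, u
12. ~(~r & ~q), v
13. (~q -> p) -> (~r & ~q), v
14. ~q -> p, v
15. r, v
16. ~(~q -> p), v
17. ~q, v
18. ~p, v
19. p, v
Accessibility: uRu, uRv, vRu, vRv
Branch closes: p and ~p both at v.
All branches of the negation close; one closing branch shown above.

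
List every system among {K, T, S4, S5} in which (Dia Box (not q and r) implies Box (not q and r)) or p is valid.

S5-tableau for the negation not ((Dia Box (not q and r) implies Box (not q and r)) or p):
1. not ((Dia Box (not q and r) implies Box (not q and r)) or p), u
2. not (Dia Box (not q and r) implies Box (not q and r)), u   [neg-or-rule on 1]
3. not p, u   [neg-or-rule on 1]
4. Dia Box (not q and r), u   [neg-implies-rule on 2]
5. not Box (not q and r), u   [neg-implies-rule on 2]
6. Box (not q and r), v   [Dia-rule on 4: fresh world v, uRv]
7. not q and r, u   [Box-rule on 6 via vRu]
8. not q, u   [and-rule on 7]
9. r, u   [and-rule on 7]
10. not q and r, v   [Box-rule on 6 via vRv]
11. not q, v   [and-rule on 10]
12. r, v   [and-rule on 10]
13. not (not q and r), w   [neg-Box-rule on 5: fresh world w, uRw]
14. not q and r, w   [Box-rule on 6 via vRw]
15. not q, w   [and-rule on 14]
16. r, w   [and-rule on 14]
17. not r, w   [neg-and-rule on 13 (branches; this branch)]
Accessibility: uRu, uRv, uRw, vRu, vRv, vRw, wRu, wRv, wRw
Branch closes: r and not r both at w.
Every branch closes (one shown): valid in S5.
S4-tableau for the negation not ((Dia Box (not q and r) implies Box (not q and r)) or p):
1. not ((Dia Box (not q and r) implies Box (not q and r)) or p), u
2. not (Dia Box (not q and r) implies Box (not q and r)), u   [neg-or-rule on 1]
3. not p, u   [neg-or-rule on 1]
4. Dia Box (not q and r), u   [neg-implies-rule on 2]
5. not Box (not q and r), u   [neg-implies-rule on 2]
6. Box (not q and r), v   [Dia-rule on 4: fresh world v, uRv]
7. not q and r, v   [Box-rule on 6 via vRv]
8. not q, v   [and-rule on 7]
9. r, v   [and-rule on 7]
10. not (not q and r), w   [neg-Box-rule on 5: fresh world w, uRw]
11. not r, w   [neg-and-rule on 10 (branches; this branch)]
Accessibility: uRu, uRv, uRw, vRv, wRw
Complete open branch: countermodel on an S4-frame, so not valid in S4, nor in K, T (the same frame is also a K-frame and a T-frame).

S5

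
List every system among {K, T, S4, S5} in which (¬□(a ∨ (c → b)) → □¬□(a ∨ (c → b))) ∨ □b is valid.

S5-tableau for the negation ¬((¬□(a ∨ (c → b)) → □¬□(a ∨ (c → b))) ∨ □b):
1. ¬((¬□(a ∨ (c → b)) → □¬□(a ∨ (c → b))) ∨ □b), u
2. ¬(¬□(a ∨ (c → b)) → □¬□(a ∨ (c → b))), u
3. ¬□b, u
4. ¬□(a ∨ (c → b)), u
5. ¬□¬□(a ∨ (c → b)), u
6. ¬b, v
7. ¬(a ∨ (c → b)), w
8. ¬a, w
9. ¬(c → b), w
10. c, w
11. ¬b, w
12. □(a ∨ (c → b)), x
13. a ∨ (c → b), u
14. a ∨ (c → b), v
15. a ∨ (c → b), w
16. a ∨ (c → b), x
17. c → b, u
18. c → b, v
19. c → b, w
20. c → b, x
21. b, u
22. ¬c, v
23. b, w
Accessibility: uRu, uRv, uRw, uRx, vRu, vRv, vRw, vRx, wRu, wRv, wRw, wRx, xRu, xRv, xRw, xRx
Branch closes: b and ¬b both at w.
Every branch closes (one shown): valid in S5.
S4-tableau for the negation ¬((¬□(a ∨ (c → b)) → □¬□(a ∨ (c → b))) ∨ □b):
1. ¬((¬□(a ∨ (c → b)) → □¬□(a ∨ (c → b))) ∨ □b), u
2. ¬(¬□(a ∨ (c → b)) → □¬□(a ∨ (c → b))), u
3. ¬□b, u
4. ¬□(a ∨ (c → b)), u
5. ¬□¬□(a ∨ (c → b)), u
6. ¬b, v
7. ¬(a ∨ (c → b)), w
8. ¬a, w
9. ¬(c → b), w
10. c, w
11. ¬b, w
12. □(a ∨ (c → b)), x
13. a ∨ (c → b), x
14. c → b, x
15. b, x
Accessibility: uRu, uRv, uRw, uRx, vRv, wRw, xRx
Complete open branch: countermodel on an S4-frame, so not valid in S4, nor in K, T (the same frame is also a K-frame and a T-frame).

S5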